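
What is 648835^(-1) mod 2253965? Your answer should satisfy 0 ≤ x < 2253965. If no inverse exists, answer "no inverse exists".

Euclidean algorithm on 2253965, 648835:
2253965 = 3×648835 + 307460
648835 = 2×307460 + 33915
307460 = 9×33915 + 2225
33915 = 15×2225 + 540
2225 = 4×540 + 65
540 = 8×65 + 20
65 = 3×20 + 5
20 = 4×5 + 0
The gcd is 5, not 1, hence no inverse exists.

no inverse exists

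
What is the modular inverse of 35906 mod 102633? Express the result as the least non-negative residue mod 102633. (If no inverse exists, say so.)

70622

Run Euclid on (102633, 35906):
102633 = 2*35906 + 30821
35906 = 1*30821 + 5085
30821 = 6*5085 + 311
5085 = 16*311 + 109
311 = 2*109 + 93
109 = 1*93 + 16
93 = 5*16 + 13
16 = 1*13 + 3
13 = 4*3 + 1
3 = 3*1 + 0
gcd = 1, so the inverse exists. Back-substitute:
1 = 13 − 4·3
1 = −4·16 + 5·13
1 = 5·93 − 29·16
1 = −29·109 + 34·93
1 = 34·311 − 97·109
1 = −97·5085 + 1586·311
1 = 1586·30821 − 9613·5085
1 = −9613·35906 + 11199·30821
1 = 11199·102633 − 32011·35906
So 35906·(-32011) ≡ 1 (mod 102633), and -32011 ≡ 70622 (mod 102633).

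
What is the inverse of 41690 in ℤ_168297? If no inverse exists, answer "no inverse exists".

93401

Apply the Euclidean algorithm to 168297 and 41690:
168297 = 4·41690 + 1537
41690 = 27·1537 + 191
1537 = 8·191 + 9
191 = 21·9 + 2
9 = 4·2 + 1
2 = 2·1 + 0
Since gcd(41690, 168297) = 1, back-substitute to write 1 as a combination:
1 = 9 − 4·2
1 = −4·191 + 85·9
1 = 85·1537 − 684·191
1 = −684·41690 + 18553·1537
1 = 18553·168297 − 74896·41690
Thus 41690·(-74896) ≡ 1 (mod 168297); reducing, -74896 mod 168297 = 93401.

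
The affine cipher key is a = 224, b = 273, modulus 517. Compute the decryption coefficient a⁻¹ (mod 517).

487

Run Euclid on (517, 224):
517 = 2·224 + 69
224 = 3·69 + 17
69 = 4·17 + 1
17 = 17·1 + 0
gcd = 1, so the inverse exists. Back-substitute:
1 = 69 − 4·17
1 = −4·224 + 13·69
1 = 13·517 − 30·224
Thus 224·(-30) ≡ 1 (mod 517); reducing, -30 mod 517 = 487.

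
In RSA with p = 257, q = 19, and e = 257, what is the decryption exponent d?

φ(n) = (p−1)(q−1) = 256·18 = 4608.
Need d with 257·d ≡ 1 (mod 4608). Apply the extended Euclidean algorithm:
4608 = 17*257 + 239
257 = 1*239 + 18
239 = 13*18 + 5
18 = 3*5 + 3
5 = 1*3 + 2
3 = 1*2 + 1
2 = 2*1 + 0
Back-substitute:
1 = 3 − 2
1 = −5 + 2·3
1 = 2·18 − 7·5
1 = −7·239 + 93·18
1 = 93·257 − 100·239
1 = −100·4608 + 1793·257
So 257·1793 ≡ 1 (mod 4608), hence d = 1793.

1793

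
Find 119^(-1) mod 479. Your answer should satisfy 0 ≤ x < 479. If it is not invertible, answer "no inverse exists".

Apply the Euclidean algorithm to 479 and 119:
479 = 4*119 + 3
119 = 39*3 + 2
3 = 1*2 + 1
2 = 2*1 + 0
Since gcd(119, 479) = 1, back-substitute to write 1 as a combination:
1 = 3 − 2
1 = −119 + 40·3
1 = 40·479 − 161·119
Thus 119·(-161) ≡ 1 (mod 479); reducing, -161 mod 479 = 318.

318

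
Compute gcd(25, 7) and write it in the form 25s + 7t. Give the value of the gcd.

Repeated division:
25 = 3*7 + 4
7 = 1*4 + 3
4 = 1*3 + 1
3 = 3*1 + 0
gcd(25, 7) = 1.
Back-substituting:
1 = 4 − 3
1 = −7 + 2·4
1 = 2·25 − 7·7
So 1 = (2)·25 + (-7)·7.

1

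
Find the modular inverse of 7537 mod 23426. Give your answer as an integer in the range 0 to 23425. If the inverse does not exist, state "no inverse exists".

Extended Euclidean algorithm:
23426 = 3×7537 + 815
7537 = 9×815 + 202
815 = 4×202 + 7
202 = 28×7 + 6
7 = 1×6 + 1
6 = 6×1 + 0
The gcd is 1. Working backward:
1 = 7 − 6
1 = −202 + 29·7
1 = 29·815 − 117·202
1 = −117·7537 + 1082·815
1 = 1082·23426 − 3363·7537
Hence 7537⁻¹ ≡ -3363 ≡ 20063 (mod 23426).

20063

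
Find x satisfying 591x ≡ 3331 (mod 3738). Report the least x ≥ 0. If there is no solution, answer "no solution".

gcd(591, 3738):
3738 = 6×591 + 192
591 = 3×192 + 15
192 = 12×15 + 12
15 = 1×12 + 3
12 = 4×3 + 0
gcd = 3, but 3 ∤ 3331, so the congruence has no solution.

no solution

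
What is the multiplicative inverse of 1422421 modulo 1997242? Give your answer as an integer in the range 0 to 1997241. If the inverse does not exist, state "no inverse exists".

no inverse exists

Compute gcd(1422421, 1997242):
1997242 = 1·1422421 + 574821
1422421 = 2·574821 + 272779
574821 = 2·272779 + 29263
272779 = 9·29263 + 9412
29263 = 3·9412 + 1027
9412 = 9·1027 + 169
1027 = 6·169 + 13
169 = 13·13 + 0
Since gcd = 13 > 1, 1422421 is not a unit mod 1997242.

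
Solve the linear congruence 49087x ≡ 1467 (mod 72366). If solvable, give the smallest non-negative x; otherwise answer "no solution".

61809

First find gcd(49087, 72366):
72366 = 1×49087 + 23279
49087 = 2×23279 + 2529
23279 = 9×2529 + 518
2529 = 4×518 + 457
518 = 1×457 + 61
457 = 7×61 + 30
61 = 2×30 + 1
30 = 30×1 + 0
gcd = 1, so a unique solution mod 72366 exists.
Back-substitute for the Bézout coefficients:
1 = 61 − 2·30
1 = −2·457 + 15·61
1 = 15·518 − 17·457
1 = −17·2529 + 83·518
1 = 83·23279 − 764·2529
1 = −764·49087 + 1611·23279
1 = 1611·72366 − 2375·49087
So 49087·(-2375) ≡ 1 (mod 72366), giving 49087⁻¹ ≡ 69991.
x ≡ 49087⁻¹·1467 ≡ 69991·1467 ≡ 61809 (mod 72366).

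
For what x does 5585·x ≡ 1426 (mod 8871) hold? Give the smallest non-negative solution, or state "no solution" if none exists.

First find gcd(5585, 8871):
8871 = 1×5585 + 3286
5585 = 1×3286 + 2299
3286 = 1×2299 + 987
2299 = 2×987 + 325
987 = 3×325 + 12
325 = 27×12 + 1
12 = 12×1 + 0
gcd = 1, so a unique solution mod 8871 exists.
Back-substitute for the Bézout coefficients:
1 = 325 − 27·12
1 = −27·987 + 82·325
1 = 82·2299 − 191·987
1 = −191·3286 + 273·2299
1 = 273·5585 − 464·3286
1 = −464·8871 + 737·5585
So 5585·(737) ≡ 1 (mod 8871), giving 5585⁻¹ ≡ 737.
x ≡ 5585⁻¹·1426 ≡ 737·1426 ≡ 4184 (mod 8871).

4184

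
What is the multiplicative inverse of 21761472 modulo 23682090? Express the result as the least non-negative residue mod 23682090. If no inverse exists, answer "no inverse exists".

no inverse exists

Compute gcd(21761472, 23682090):
23682090 = 1×21761472 + 1920618
21761472 = 11×1920618 + 634674
1920618 = 3×634674 + 16596
634674 = 38×16596 + 4026
16596 = 4×4026 + 492
4026 = 8×492 + 90
492 = 5×90 + 42
90 = 2×42 + 6
42 = 7×6 + 0
gcd(21761472, 23682090) = 6 ≠ 1, so 21761472 has no multiplicative inverse modulo 23682090.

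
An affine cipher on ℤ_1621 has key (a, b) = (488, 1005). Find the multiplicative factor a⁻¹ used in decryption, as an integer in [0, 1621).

382

Extended Euclidean algorithm:
1621 = 3*488 + 157
488 = 3*157 + 17
157 = 9*17 + 4
17 = 4*4 + 1
4 = 4*1 + 0
The gcd is 1. Working backward:
1 = 17 − 4·4
1 = −4·157 + 37·17
1 = 37·488 − 115·157
1 = −115·1621 + 382·488
So 488·382 ≡ 1 (mod 1621).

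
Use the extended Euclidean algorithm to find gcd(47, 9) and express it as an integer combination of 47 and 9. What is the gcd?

1

Apply Euclid's algorithm to 47 and 9:
47 = 5*9 + 2
9 = 4*2 + 1
2 = 2*1 + 0
gcd(47, 9) = 1.
Back-substituting:
1 = 9 − 4·2
1 = −4·47 + 21·9
So 1 = (-4)·47 + (21)·9.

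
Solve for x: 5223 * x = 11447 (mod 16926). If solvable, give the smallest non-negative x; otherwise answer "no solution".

gcd(5223, 16926):
16926 = 3×5223 + 1257
5223 = 4×1257 + 195
1257 = 6×195 + 87
195 = 2×87 + 21
87 = 4×21 + 3
21 = 7×3 + 0
gcd = 3, but 3 ∤ 11447, so the congruence has no solution.

no solution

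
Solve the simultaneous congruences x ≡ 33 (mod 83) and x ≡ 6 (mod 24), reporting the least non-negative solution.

1278

Write x = 33 + 83·k. Then 83·k ≡ 6 − 33 ≡ 21 (mod 24).
Need 83⁻¹ mod 24. Extended Euclid on (24, 11):
24 = 2*11 + 2
11 = 5*2 + 1
2 = 2*1 + 0
Back-substitute:
1 = 11 − 5·2
1 = −5·24 + 11·11
83⁻¹ ≡ 11 (mod 24), so k ≡ 11·21 ≡ 15 (mod 24).
x = 33 + 83·15 = 1278.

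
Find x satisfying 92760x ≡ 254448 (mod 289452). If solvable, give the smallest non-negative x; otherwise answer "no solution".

2393

First find gcd(92760, 289452):
289452 = 3·92760 + 11172
92760 = 8·11172 + 3384
11172 = 3·3384 + 1020
3384 = 3·1020 + 324
1020 = 3·324 + 48
324 = 6·48 + 36
48 = 1·36 + 12
36 = 3·12 + 0
gcd = 12 and 12 | 254448, so solutions exist. Divide through by 12: 7730x ≡ 21204 (mod 24121).
Now find 7730⁻¹ mod 24121:
24121 = 3*7730 + 931
7730 = 8*931 + 282
931 = 3*282 + 85
282 = 3*85 + 27
85 = 3*27 + 4
27 = 6*4 + 3
4 = 1*3 + 1
3 = 3*1 + 0
Back-substitute:
1 = 4 − 3
1 = −27 + 7·4
1 = 7·85 − 22·27
1 = −22·282 + 73·85
1 = 73·931 − 241·282
1 = −241·7730 + 2001·931
1 = 2001·24121 − 6244·7730
So 7730·(-6244) ≡ 1 (mod 24121), i.e. 7730⁻¹ ≡ 17877.
Then x ≡ 17877·21204 ≡ 2393 (mod 24121); the smallest non-negative solution is x = 2393.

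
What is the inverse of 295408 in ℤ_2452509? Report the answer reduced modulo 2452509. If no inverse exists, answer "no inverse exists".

288739

gcd(2452509, 295408) by repeated division:
2452509 = 8*295408 + 89245
295408 = 3*89245 + 27673
89245 = 3*27673 + 6226
27673 = 4*6226 + 2769
6226 = 2*2769 + 688
2769 = 4*688 + 17
688 = 40*17 + 8
17 = 2*8 + 1
8 = 8*1 + 0
The gcd is 1. Working backward:
1 = 17 − 2·8
1 = −2·688 + 81·17
1 = 81·2769 − 326·688
1 = −326·6226 + 733·2769
1 = 733·27673 − 3258·6226
1 = −3258·89245 + 10507·27673
1 = 10507·295408 − 34779·89245
1 = −34779·2452509 + 288739·295408
So 295408·288739 ≡ 1 (mod 2452509).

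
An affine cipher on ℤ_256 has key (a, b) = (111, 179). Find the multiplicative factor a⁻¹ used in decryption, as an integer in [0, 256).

143

Extended Euclidean algorithm:
256 = 2*111 + 34
111 = 3*34 + 9
34 = 3*9 + 7
9 = 1*7 + 2
7 = 3*2 + 1
2 = 2*1 + 0
gcd = 1, so the inverse exists. Back-substitute:
1 = 7 − 3·2
1 = −3·9 + 4·7
1 = 4·34 − 15·9
1 = −15·111 + 49·34
1 = 49·256 − 113·111
So 111·(-113) ≡ 1 (mod 256), and -113 ≡ 143 (mod 256).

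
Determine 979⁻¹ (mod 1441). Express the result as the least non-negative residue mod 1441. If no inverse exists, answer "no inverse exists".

Compute gcd(979, 1441):
1441 = 1·979 + 462
979 = 2·462 + 55
462 = 8·55 + 22
55 = 2·22 + 11
22 = 2·11 + 0
gcd(979, 1441) = 11 ≠ 1, so 979 has no multiplicative inverse modulo 1441.

no inverse exists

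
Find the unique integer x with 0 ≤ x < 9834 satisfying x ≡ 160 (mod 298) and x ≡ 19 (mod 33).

Write x = 160 + 298·k. Then 298·k ≡ 19 − 160 ≡ 24 (mod 33).
Need 298⁻¹ mod 33. Extended Euclid on (33, 1):
33 = 33×1 + 0
298⁻¹ ≡ 1 (mod 33), so k ≡ 1·24 ≡ 24 (mod 33).
x = 160 + 298·24 = 7312.

7312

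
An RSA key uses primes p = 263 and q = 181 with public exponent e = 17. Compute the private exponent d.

φ(n) = (p−1)(q−1) = 262·180 = 47160.
Need d with 17·d ≡ 1 (mod 47160). Apply the extended Euclidean algorithm:
47160 = 2774×17 + 2
17 = 8×2 + 1
2 = 2×1 + 0
Back-substitute:
1 = 17 − 8·2
1 = −8·47160 + 22193·17
So 17·22193 ≡ 1 (mod 47160), hence d = 22193.

22193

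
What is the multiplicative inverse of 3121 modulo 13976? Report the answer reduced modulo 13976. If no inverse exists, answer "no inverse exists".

Run Euclid on (13976, 3121):
13976 = 4·3121 + 1492
3121 = 2·1492 + 137
1492 = 10·137 + 122
137 = 1·122 + 15
122 = 8·15 + 2
15 = 7·2 + 1
2 = 2·1 + 0
gcd = 1, so the inverse exists. Back-substitute:
1 = 15 − 7·2
1 = −7·122 + 57·15
1 = 57·137 − 64·122
1 = −64·1492 + 697·137
1 = 697·3121 − 1458·1492
1 = −1458·13976 + 6529·3121
So 3121·6529 ≡ 1 (mod 13976).

6529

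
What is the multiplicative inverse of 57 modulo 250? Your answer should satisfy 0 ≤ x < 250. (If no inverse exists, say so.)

Extended Euclidean algorithm:
250 = 4*57 + 22
57 = 2*22 + 13
22 = 1*13 + 9
13 = 1*9 + 4
9 = 2*4 + 1
4 = 4*1 + 0
The gcd is 1. Working backward:
1 = 9 − 2·4
1 = −2·13 + 3·9
1 = 3·22 − 5·13
1 = −5·57 + 13·22
1 = 13·250 − 57·57
Thus 57·(-57) ≡ 1 (mod 250); reducing, -57 mod 250 = 193.

193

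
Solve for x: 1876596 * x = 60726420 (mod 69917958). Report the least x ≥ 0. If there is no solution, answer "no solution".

8912784

First find gcd(1876596, 69917958):
69917958 = 37*1876596 + 483906
1876596 = 3*483906 + 424878
483906 = 1*424878 + 59028
424878 = 7*59028 + 11682
59028 = 5*11682 + 618
11682 = 18*618 + 558
618 = 1*558 + 60
558 = 9*60 + 18
60 = 3*18 + 6
18 = 3*6 + 0
gcd = 6 and 6 | 60726420, so solutions exist. Divide through by 6: 312766x ≡ 10121070 (mod 11652993).
Now find 312766⁻¹ mod 11652993:
11652993 = 37×312766 + 80651
312766 = 3×80651 + 70813
80651 = 1×70813 + 9838
70813 = 7×9838 + 1947
9838 = 5×1947 + 103
1947 = 18×103 + 93
103 = 1×93 + 10
93 = 9×10 + 3
10 = 3×3 + 1
3 = 3×1 + 0
Back-substitute:
1 = 10 − 3·3
1 = −3·93 + 28·10
1 = 28·103 − 31·93
1 = −31·1947 + 586·103
1 = 586·9838 − 2961·1947
1 = −2961·70813 + 21313·9838
1 = 21313·80651 − 24274·70813
1 = −24274·312766 + 94135·80651
1 = 94135·11652993 − 3507269·312766
So 312766·(-3507269) ≡ 1 (mod 11652993), i.e. 312766⁻¹ ≡ 8145724.
Then x ≡ 8145724·10121070 ≡ 8912784 (mod 11652993); the smallest non-negative solution is x = 8912784.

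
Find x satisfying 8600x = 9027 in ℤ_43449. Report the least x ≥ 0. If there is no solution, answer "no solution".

27672

First find gcd(8600, 43449):
43449 = 5×8600 + 449
8600 = 19×449 + 69
449 = 6×69 + 35
69 = 1×35 + 34
35 = 1×34 + 1
34 = 34×1 + 0
gcd = 1, so a unique solution mod 43449 exists.
Back-substitute for the Bézout coefficients:
1 = 35 − 34
1 = −69 + 2·35
1 = 2·449 − 13·69
1 = −13·8600 + 249·449
1 = 249·43449 − 1258·8600
So 8600·(-1258) ≡ 1 (mod 43449), giving 8600⁻¹ ≡ 42191.
x ≡ 8600⁻¹·9027 ≡ 42191·9027 ≡ 27672 (mod 43449).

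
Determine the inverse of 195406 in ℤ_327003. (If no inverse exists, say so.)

gcd(327003, 195406) by repeated division:
327003 = 1*195406 + 131597
195406 = 1*131597 + 63809
131597 = 2*63809 + 3979
63809 = 16*3979 + 145
3979 = 27*145 + 64
145 = 2*64 + 17
64 = 3*17 + 13
17 = 1*13 + 4
13 = 3*4 + 1
4 = 4*1 + 0
Since gcd(195406, 327003) = 1, back-substitute to write 1 as a combination:
1 = 13 − 3·4
1 = −3·17 + 4·13
1 = 4·64 − 15·17
1 = −15·145 + 34·64
1 = 34·3979 − 933·145
1 = −933·63809 + 14962·3979
1 = 14962·131597 − 30857·63809
1 = −30857·195406 + 45819·131597
1 = 45819·327003 − 76676·195406
So 195406·(-76676) ≡ 1 (mod 327003), and -76676 ≡ 250327 (mod 327003).

250327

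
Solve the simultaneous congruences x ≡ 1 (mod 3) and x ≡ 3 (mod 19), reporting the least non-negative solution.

Write x = 1 + 3·k. Then 3·k ≡ 3 − 1 ≡ 2 (mod 19).
Need 3⁻¹ mod 19. Extended Euclid on (19, 3):
19 = 6×3 + 1
3 = 3×1 + 0
Back-substitute:
1 = 19 − 6·3
3⁻¹ ≡ 13 (mod 19), so k ≡ 13·2 ≡ 7 (mod 19).
x = 1 + 3·7 = 22.

22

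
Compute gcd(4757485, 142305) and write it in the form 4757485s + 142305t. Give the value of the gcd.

Repeated division:
4757485 = 33·142305 + 61420
142305 = 2·61420 + 19465
61420 = 3·19465 + 3025
19465 = 6·3025 + 1315
3025 = 2·1315 + 395
1315 = 3·395 + 130
395 = 3·130 + 5
130 = 26·5 + 0
gcd(4757485, 142305) = 5.
Back-substituting:
5 = 395 − 3·130
5 = −3·1315 + 10·395
5 = 10·3025 − 23·1315
5 = −23·19465 + 148·3025
5 = 148·61420 − 467·19465
5 = −467·142305 + 1082·61420
5 = 1082·4757485 − 36173·142305
So 5 = (1082)·4757485 + (-36173)·142305.

5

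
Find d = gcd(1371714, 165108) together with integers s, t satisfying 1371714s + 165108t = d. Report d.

6

Euclidean algorithm:
1371714 = 8*165108 + 50850
165108 = 3*50850 + 12558
50850 = 4*12558 + 618
12558 = 20*618 + 198
618 = 3*198 + 24
198 = 8*24 + 6
24 = 4*6 + 0
gcd(1371714, 165108) = 6.
Back-substituting:
6 = 198 − 8·24
6 = −8·618 + 25·198
6 = 25·12558 − 508·618
6 = −508·50850 + 2057·12558
6 = 2057·165108 − 6679·50850
6 = −6679·1371714 + 55489·165108
So 6 = (-6679)·1371714 + (55489)·165108.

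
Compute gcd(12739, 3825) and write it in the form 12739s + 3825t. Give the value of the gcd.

Euclidean algorithm:
12739 = 3*3825 + 1264
3825 = 3*1264 + 33
1264 = 38*33 + 10
33 = 3*10 + 3
10 = 3*3 + 1
3 = 3*1 + 0
gcd(12739, 3825) = 1.
Express as a combination:
1 = 10 − 3·3
1 = −3·33 + 10·10
1 = 10·1264 − 383·33
1 = −383·3825 + 1159·1264
1 = 1159·12739 − 3860·3825
So 1 = (1159)·12739 + (-3860)·3825.

1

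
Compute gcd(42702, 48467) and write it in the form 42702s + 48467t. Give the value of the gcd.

1

Repeated division:
48467 = 1*42702 + 5765
42702 = 7*5765 + 2347
5765 = 2*2347 + 1071
2347 = 2*1071 + 205
1071 = 5*205 + 46
205 = 4*46 + 21
46 = 2*21 + 4
21 = 5*4 + 1
4 = 4*1 + 0
gcd(42702, 48467) = 1.
Express as a combination:
1 = 21 − 5·4
1 = −5·46 + 11·21
1 = 11·205 − 49·46
1 = −49·1071 + 256·205
1 = 256·2347 − 561·1071
1 = −561·5765 + 1378·2347
1 = 1378·42702 − 10207·5765
1 = −10207·48467 + 11585·42702
So 1 = (-10207)·48467 + (11585)·42702.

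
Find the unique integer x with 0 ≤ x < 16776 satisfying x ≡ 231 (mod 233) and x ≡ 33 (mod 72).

4425

Write x = 231 + 233·k. Then 233·k ≡ 33 − 231 ≡ 18 (mod 72).
Need 233⁻¹ mod 72. Extended Euclid on (72, 17):
72 = 4*17 + 4
17 = 4*4 + 1
4 = 4*1 + 0
Back-substitute:
1 = 17 − 4·4
1 = −4·72 + 17·17
233⁻¹ ≡ 17 (mod 72), so k ≡ 17·18 ≡ 18 (mod 72).
x = 231 + 233·18 = 4425.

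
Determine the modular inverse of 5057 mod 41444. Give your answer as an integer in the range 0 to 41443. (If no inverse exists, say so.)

no inverse exists

Euclidean algorithm on 41444, 5057:
41444 = 8*5057 + 988
5057 = 5*988 + 117
988 = 8*117 + 52
117 = 2*52 + 13
52 = 4*13 + 0
The gcd is 13, not 1, hence no inverse exists.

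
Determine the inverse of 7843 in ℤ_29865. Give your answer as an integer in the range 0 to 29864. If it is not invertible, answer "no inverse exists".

no inverse exists

Euclidean algorithm on 29865, 7843:
29865 = 3*7843 + 6336
7843 = 1*6336 + 1507
6336 = 4*1507 + 308
1507 = 4*308 + 275
308 = 1*275 + 33
275 = 8*33 + 11
33 = 3*11 + 0
gcd(7843, 29865) = 11 ≠ 1, so 7843 has no multiplicative inverse modulo 29865.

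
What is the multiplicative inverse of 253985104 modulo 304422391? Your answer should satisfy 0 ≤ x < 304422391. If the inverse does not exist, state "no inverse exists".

48810479

gcd(304422391, 253985104) by repeated division:
304422391 = 1*253985104 + 50437287
253985104 = 5*50437287 + 1798669
50437287 = 28*1798669 + 74555
1798669 = 24*74555 + 9349
74555 = 7*9349 + 9112
9349 = 1*9112 + 237
9112 = 38*237 + 106
237 = 2*106 + 25
106 = 4*25 + 6
25 = 4*6 + 1
6 = 6*1 + 0
The gcd is 1. Working backward:
1 = 25 − 4·6
1 = −4·106 + 17·25
1 = 17·237 − 38·106
1 = −38·9112 + 1461·237
1 = 1461·9349 − 1499·9112
1 = −1499·74555 + 11954·9349
1 = 11954·1798669 − 288395·74555
1 = −288395·50437287 + 8087014·1798669
1 = 8087014·253985104 − 40723465·50437287
1 = −40723465·304422391 + 48810479·253985104
So 253985104·48810479 ≡ 1 (mod 304422391).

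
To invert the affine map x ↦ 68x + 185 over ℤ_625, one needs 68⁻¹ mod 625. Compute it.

Apply the Euclidean algorithm to 625 and 68:
625 = 9*68 + 13
68 = 5*13 + 3
13 = 4*3 + 1
3 = 3*1 + 0
Since gcd(68, 625) = 1, back-substitute to write 1 as a combination:
1 = 13 − 4·3
1 = −4·68 + 21·13
1 = 21·625 − 193·68
Thus 68·(-193) ≡ 1 (mod 625); reducing, -193 mod 625 = 432.

432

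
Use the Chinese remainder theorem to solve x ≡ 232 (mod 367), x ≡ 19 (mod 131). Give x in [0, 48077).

42070

Write x = 232 + 367·k. Then 367·k ≡ 19 − 232 ≡ 49 (mod 131).
Need 367⁻¹ mod 131. Extended Euclid on (131, 105):
131 = 1·105 + 26
105 = 4·26 + 1
26 = 26·1 + 0
Back-substitute:
1 = 105 − 4·26
1 = −4·131 + 5·105
367⁻¹ ≡ 5 (mod 131), so k ≡ 5·49 ≡ 114 (mod 131).
x = 232 + 367·114 = 42070.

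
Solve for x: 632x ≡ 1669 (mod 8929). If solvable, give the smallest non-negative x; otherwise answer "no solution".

8861

First find gcd(632, 8929):
8929 = 14*632 + 81
632 = 7*81 + 65
81 = 1*65 + 16
65 = 4*16 + 1
16 = 16*1 + 0
gcd = 1, so a unique solution mod 8929 exists.
Back-substitute for the Bézout coefficients:
1 = 65 − 4·16
1 = −4·81 + 5·65
1 = 5·632 − 39·81
1 = −39·8929 + 551·632
So 632·(551) ≡ 1 (mod 8929), giving 632⁻¹ ≡ 551.
x ≡ 632⁻¹·1669 ≡ 551·1669 ≡ 8861 (mod 8929).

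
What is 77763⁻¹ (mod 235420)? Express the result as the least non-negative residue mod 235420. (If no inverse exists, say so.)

gcd(235420, 77763) by repeated division:
235420 = 3×77763 + 2131
77763 = 36×2131 + 1047
2131 = 2×1047 + 37
1047 = 28×37 + 11
37 = 3×11 + 4
11 = 2×4 + 3
4 = 1×3 + 1
3 = 3×1 + 0
The gcd is 1. Working backward:
1 = 4 − 3
1 = −11 + 3·4
1 = 3·37 − 10·11
1 = −10·1047 + 283·37
1 = 283·2131 − 576·1047
1 = −576·77763 + 21019·2131
1 = 21019·235420 − 63633·77763
Thus 77763·(-63633) ≡ 1 (mod 235420); reducing, -63633 mod 235420 = 171787.

171787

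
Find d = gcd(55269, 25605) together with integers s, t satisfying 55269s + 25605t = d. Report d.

9

Repeated division:
55269 = 2*25605 + 4059
25605 = 6*4059 + 1251
4059 = 3*1251 + 306
1251 = 4*306 + 27
306 = 11*27 + 9
27 = 3*9 + 0
gcd(55269, 25605) = 9.
Working backward:
9 = 306 − 11·27
9 = −11·1251 + 45·306
9 = 45·4059 − 146·1251
9 = −146·25605 + 921·4059
9 = 921·55269 − 1988·25605
So 9 = (921)·55269 + (-1988)·25605.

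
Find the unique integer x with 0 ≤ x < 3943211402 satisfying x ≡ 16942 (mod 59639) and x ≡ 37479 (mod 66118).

Write x = 16942 + 59639·k. Then 59639·k ≡ 37479 − 16942 ≡ 20537 (mod 66118).
Need 59639⁻¹ mod 66118. Extended Euclid on (66118, 59639):
66118 = 1×59639 + 6479
59639 = 9×6479 + 1328
6479 = 4×1328 + 1167
1328 = 1×1167 + 161
1167 = 7×161 + 40
161 = 4×40 + 1
40 = 40×1 + 0
Back-substitute:
1 = 161 − 4·40
1 = −4·1167 + 29·161
1 = 29·1328 − 33·1167
1 = −33·6479 + 161·1328
1 = 161·59639 − 1482·6479
1 = −1482·66118 + 1643·59639
59639⁻¹ ≡ 1643 (mod 66118), so k ≡ 1643·20537 ≡ 22111 (mod 66118).
x = 16942 + 59639·22111 = 1318694871.

1318694871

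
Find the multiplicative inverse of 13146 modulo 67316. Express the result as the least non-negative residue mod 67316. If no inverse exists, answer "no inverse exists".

Euclidean algorithm on 67316, 13146:
67316 = 5*13146 + 1586
13146 = 8*1586 + 458
1586 = 3*458 + 212
458 = 2*212 + 34
212 = 6*34 + 8
34 = 4*8 + 2
8 = 4*2 + 0
Since gcd = 2 > 1, 13146 is not a unit mod 67316.

no inverse exists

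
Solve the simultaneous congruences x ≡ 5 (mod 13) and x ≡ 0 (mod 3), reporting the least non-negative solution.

Write x = 5 + 13·k. Then 13·k ≡ 0 − 5 ≡ 1 (mod 3).
Need 13⁻¹ mod 3. Extended Euclid on (3, 1):
3 = 3*1 + 0
13⁻¹ ≡ 1 (mod 3), so k ≡ 1·1 ≡ 1 (mod 3).
x = 5 + 13·1 = 18.

18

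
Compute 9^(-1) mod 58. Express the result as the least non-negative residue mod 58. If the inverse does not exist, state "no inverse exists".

13

Extended Euclidean algorithm:
58 = 6·9 + 4
9 = 2·4 + 1
4 = 4·1 + 0
Since gcd(9, 58) = 1, back-substitute to write 1 as a combination:
1 = 9 − 2·4
1 = −2·58 + 13·9
So 9·13 ≡ 1 (mod 58).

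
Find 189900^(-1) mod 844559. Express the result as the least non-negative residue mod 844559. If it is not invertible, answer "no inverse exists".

gcd(844559, 189900) by repeated division:
844559 = 4*189900 + 84959
189900 = 2*84959 + 19982
84959 = 4*19982 + 5031
19982 = 3*5031 + 4889
5031 = 1*4889 + 142
4889 = 34*142 + 61
142 = 2*61 + 20
61 = 3*20 + 1
20 = 20*1 + 0
The gcd is 1. Working backward:
1 = 61 − 3·20
1 = −3·142 + 7·61
1 = 7·4889 − 241·142
1 = −241·5031 + 248·4889
1 = 248·19982 − 985·5031
1 = −985·84959 + 4188·19982
1 = 4188·189900 − 9361·84959
1 = −9361·844559 + 41632·189900
So 189900·41632 ≡ 1 (mod 844559).

41632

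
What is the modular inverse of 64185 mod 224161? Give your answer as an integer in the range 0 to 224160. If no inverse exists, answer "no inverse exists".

Extended Euclidean algorithm:
224161 = 3*64185 + 31606
64185 = 2*31606 + 973
31606 = 32*973 + 470
973 = 2*470 + 33
470 = 14*33 + 8
33 = 4*8 + 1
8 = 8*1 + 0
gcd = 1, so the inverse exists. Back-substitute:
1 = 33 − 4·8
1 = −4·470 + 57·33
1 = 57·973 − 118·470
1 = −118·31606 + 3833·973
1 = 3833·64185 − 7784·31606
1 = −7784·224161 + 27185·64185
So 64185·27185 ≡ 1 (mod 224161).

27185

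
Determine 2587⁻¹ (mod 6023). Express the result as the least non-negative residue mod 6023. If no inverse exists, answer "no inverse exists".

Apply the Euclidean algorithm to 6023 and 2587:
6023 = 2*2587 + 849
2587 = 3*849 + 40
849 = 21*40 + 9
40 = 4*9 + 4
9 = 2*4 + 1
4 = 4*1 + 0
gcd = 1, so the inverse exists. Back-substitute:
1 = 9 − 2·4
1 = −2·40 + 9·9
1 = 9·849 − 191·40
1 = −191·2587 + 582·849
1 = 582·6023 − 1355·2587
So 2587·(-1355) ≡ 1 (mod 6023), and -1355 ≡ 4668 (mod 6023).

4668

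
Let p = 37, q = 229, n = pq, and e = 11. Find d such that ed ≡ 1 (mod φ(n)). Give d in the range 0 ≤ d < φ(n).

3731

φ(n) = (p−1)(q−1) = 36·228 = 8208.
Need d with 11·d ≡ 1 (mod 8208). Apply the extended Euclidean algorithm:
8208 = 746*11 + 2
11 = 5*2 + 1
2 = 2*1 + 0
Back-substitute:
1 = 11 − 5·2
1 = −5·8208 + 3731·11
So 11·3731 ≡ 1 (mod 8208), hence d = 3731.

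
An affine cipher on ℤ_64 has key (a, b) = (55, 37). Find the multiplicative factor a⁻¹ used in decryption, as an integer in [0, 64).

7

gcd(64, 55) by repeated division:
64 = 1·55 + 9
55 = 6·9 + 1
9 = 9·1 + 0
gcd = 1, so the inverse exists. Back-substitute:
1 = 55 − 6·9
1 = −6·64 + 7·55
So 55·7 ≡ 1 (mod 64).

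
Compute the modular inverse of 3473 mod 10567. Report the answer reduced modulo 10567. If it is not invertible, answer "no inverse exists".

gcd(10567, 3473) by repeated division:
10567 = 3·3473 + 148
3473 = 23·148 + 69
148 = 2·69 + 10
69 = 6·10 + 9
10 = 1·9 + 1
9 = 9·1 + 0
gcd = 1, so the inverse exists. Back-substitute:
1 = 10 − 9
1 = −69 + 7·10
1 = 7·148 − 15·69
1 = −15·3473 + 352·148
1 = 352·10567 − 1071·3473
So 3473·(-1071) ≡ 1 (mod 10567), and -1071 ≡ 9496 (mod 10567).

9496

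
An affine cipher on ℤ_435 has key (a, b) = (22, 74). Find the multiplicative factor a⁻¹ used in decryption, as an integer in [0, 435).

Run Euclid on (435, 22):
435 = 19×22 + 17
22 = 1×17 + 5
17 = 3×5 + 2
5 = 2×2 + 1
2 = 2×1 + 0
Since gcd(22, 435) = 1, back-substitute to write 1 as a combination:
1 = 5 − 2·2
1 = −2·17 + 7·5
1 = 7·22 − 9·17
1 = −9·435 + 178·22
So 22·178 ≡ 1 (mod 435).

178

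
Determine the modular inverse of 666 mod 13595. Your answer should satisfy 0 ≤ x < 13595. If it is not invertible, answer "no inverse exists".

Run Euclid on (13595, 666):
13595 = 20×666 + 275
666 = 2×275 + 116
275 = 2×116 + 43
116 = 2×43 + 30
43 = 1×30 + 13
30 = 2×13 + 4
13 = 3×4 + 1
4 = 4×1 + 0
gcd = 1, so the inverse exists. Back-substitute:
1 = 13 − 3·4
1 = −3·30 + 7·13
1 = 7·43 − 10·30
1 = −10·116 + 27·43
1 = 27·275 − 64·116
1 = −64·666 + 155·275
1 = 155·13595 − 3164·666
So 666·(-3164) ≡ 1 (mod 13595), and -3164 ≡ 10431 (mod 13595).

10431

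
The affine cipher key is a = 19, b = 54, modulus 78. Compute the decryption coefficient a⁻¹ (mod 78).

37

Apply the Euclidean algorithm to 78 and 19:
78 = 4·19 + 2
19 = 9·2 + 1
2 = 2·1 + 0
gcd = 1, so the inverse exists. Back-substitute:
1 = 19 − 9·2
1 = −9·78 + 37·19
So 19·37 ≡ 1 (mod 78).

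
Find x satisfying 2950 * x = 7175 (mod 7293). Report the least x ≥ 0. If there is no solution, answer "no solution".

First find gcd(2950, 7293):
7293 = 2·2950 + 1393
2950 = 2·1393 + 164
1393 = 8·164 + 81
164 = 2·81 + 2
81 = 40·2 + 1
2 = 2·1 + 0
gcd = 1, so a unique solution mod 7293 exists.
Back-substitute for the Bézout coefficients:
1 = 81 − 40·2
1 = −40·164 + 81·81
1 = 81·1393 − 688·164
1 = −688·2950 + 1457·1393
1 = 1457·7293 − 3602·2950
So 2950·(-3602) ≡ 1 (mod 7293), giving 2950⁻¹ ≡ 3691.
x ≡ 2950⁻¹·7175 ≡ 3691·7175 ≡ 2042 (mod 7293).

2042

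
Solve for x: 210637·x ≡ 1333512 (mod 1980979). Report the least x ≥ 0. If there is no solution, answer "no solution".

gcd(210637, 1980979):
1980979 = 9*210637 + 85246
210637 = 2*85246 + 40145
85246 = 2*40145 + 4956
40145 = 8*4956 + 497
4956 = 9*497 + 483
497 = 1*483 + 14
483 = 34*14 + 7
14 = 2*7 + 0
gcd = 7, but 7 ∤ 1333512, so the congruence has no solution.

no solution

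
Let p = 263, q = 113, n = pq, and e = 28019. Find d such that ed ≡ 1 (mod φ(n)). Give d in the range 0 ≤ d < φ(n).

22235

φ(n) = (p−1)(q−1) = 262·112 = 29344.
Need d with 28019·d ≡ 1 (mod 29344). Apply the extended Euclidean algorithm:
29344 = 1×28019 + 1325
28019 = 21×1325 + 194
1325 = 6×194 + 161
194 = 1×161 + 33
161 = 4×33 + 29
33 = 1×29 + 4
29 = 7×4 + 1
4 = 4×1 + 0
Back-substitute:
1 = 29 − 7·4
1 = −7·33 + 8·29
1 = 8·161 − 39·33
1 = −39·194 + 47·161
1 = 47·1325 − 321·194
1 = −321·28019 + 6788·1325
1 = 6788·29344 − 7109·28019
So 28019·(-7109) ≡ 1 (mod 29344), hence d ≡ -7109 ≡ 22235 (mod 29344).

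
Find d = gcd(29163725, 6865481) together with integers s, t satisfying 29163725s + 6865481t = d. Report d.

Apply Euclid's algorithm to 29163725 and 6865481:
29163725 = 4·6865481 + 1701801
6865481 = 4·1701801 + 58277
1701801 = 29·58277 + 11768
58277 = 4·11768 + 11205
11768 = 1·11205 + 563
11205 = 19·563 + 508
563 = 1·508 + 55
508 = 9·55 + 13
55 = 4·13 + 3
13 = 4·3 + 1
3 = 3·1 + 0
gcd(29163725, 6865481) = 1.
Working backward:
1 = 13 − 4·3
1 = −4·55 + 17·13
1 = 17·508 − 157·55
1 = −157·563 + 174·508
1 = 174·11205 − 3463·563
1 = −3463·11768 + 3637·11205
1 = 3637·58277 − 18011·11768
1 = −18011·1701801 + 525956·58277
1 = 525956·6865481 − 2121835·1701801
1 = −2121835·29163725 + 9013296·6865481
So 1 = (-2121835)·29163725 + (9013296)·6865481.

1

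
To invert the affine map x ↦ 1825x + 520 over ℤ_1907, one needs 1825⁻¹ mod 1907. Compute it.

Run Euclid on (1907, 1825):
1907 = 1·1825 + 82
1825 = 22·82 + 21
82 = 3·21 + 19
21 = 1·19 + 2
19 = 9·2 + 1
2 = 2·1 + 0
gcd = 1, so the inverse exists. Back-substitute:
1 = 19 − 9·2
1 = −9·21 + 10·19
1 = 10·82 − 39·21
1 = −39·1825 + 868·82
1 = 868·1907 − 907·1825
Hence 1825⁻¹ ≡ -907 ≡ 1000 (mod 1907).

1000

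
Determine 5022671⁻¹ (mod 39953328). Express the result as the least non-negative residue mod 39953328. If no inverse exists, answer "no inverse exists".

Apply the Euclidean algorithm to 39953328 and 5022671:
39953328 = 7*5022671 + 4794631
5022671 = 1*4794631 + 228040
4794631 = 21*228040 + 5791
228040 = 39*5791 + 2191
5791 = 2*2191 + 1409
2191 = 1*1409 + 782
1409 = 1*782 + 627
782 = 1*627 + 155
627 = 4*155 + 7
155 = 22*7 + 1
7 = 7*1 + 0
Since gcd(5022671, 39953328) = 1, back-substitute to write 1 as a combination:
1 = 155 − 22·7
1 = −22·627 + 89·155
1 = 89·782 − 111·627
1 = −111·1409 + 200·782
1 = 200·2191 − 311·1409
1 = −311·5791 + 822·2191
1 = 822·228040 − 32369·5791
1 = −32369·4794631 + 680571·228040
1 = 680571·5022671 − 712940·4794631
1 = −712940·39953328 + 5671151·5022671
So 5022671·5671151 ≡ 1 (mod 39953328).

5671151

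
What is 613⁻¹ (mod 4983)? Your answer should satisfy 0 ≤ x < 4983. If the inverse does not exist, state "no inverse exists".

3406

gcd(4983, 613) by repeated division:
4983 = 8·613 + 79
613 = 7·79 + 60
79 = 1·60 + 19
60 = 3·19 + 3
19 = 6·3 + 1
3 = 3·1 + 0
The gcd is 1. Working backward:
1 = 19 − 6·3
1 = −6·60 + 19·19
1 = 19·79 − 25·60
1 = −25·613 + 194·79
1 = 194·4983 − 1577·613
Hence 613⁻¹ ≡ -1577 ≡ 3406 (mod 4983).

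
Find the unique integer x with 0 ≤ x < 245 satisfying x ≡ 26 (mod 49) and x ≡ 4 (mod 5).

Write x = 26 + 49·k. Then 49·k ≡ 4 − 26 ≡ 3 (mod 5).
Need 49⁻¹ mod 5. Extended Euclid on (5, 4):
5 = 1·4 + 1
4 = 4·1 + 0
Back-substitute:
1 = 5 − 4
49⁻¹ ≡ 4 (mod 5), so k ≡ 4·3 ≡ 2 (mod 5).
x = 26 + 49·2 = 124.

124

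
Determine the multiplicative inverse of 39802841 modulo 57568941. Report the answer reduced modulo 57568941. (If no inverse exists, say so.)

11768291

Run Euclid on (57568941, 39802841):
57568941 = 1×39802841 + 17766100
39802841 = 2×17766100 + 4270641
17766100 = 4×4270641 + 683536
4270641 = 6×683536 + 169425
683536 = 4×169425 + 5836
169425 = 29×5836 + 181
5836 = 32×181 + 44
181 = 4×44 + 5
44 = 8×5 + 4
5 = 1×4 + 1
4 = 4×1 + 0
The gcd is 1. Working backward:
1 = 5 − 4
1 = −44 + 9·5
1 = 9·181 − 37·44
1 = −37·5836 + 1193·181
1 = 1193·169425 − 34634·5836
1 = −34634·683536 + 139729·169425
1 = 139729·4270641 − 873008·683536
1 = −873008·17766100 + 3631761·4270641
1 = 3631761·39802841 − 8136530·17766100
1 = −8136530·57568941 + 11768291·39802841
So 39802841·11768291 ≡ 1 (mod 57568941).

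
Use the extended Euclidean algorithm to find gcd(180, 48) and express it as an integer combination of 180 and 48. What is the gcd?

Euclidean algorithm:
180 = 3·48 + 36
48 = 1·36 + 12
36 = 3·12 + 0
gcd(180, 48) = 12.
Working backward:
12 = 48 − 36
12 = −180 + 4·48
So 12 = (-1)·180 + (4)·48.

12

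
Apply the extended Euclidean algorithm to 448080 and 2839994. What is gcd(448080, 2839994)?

2

Repeated division:
2839994 = 6·448080 + 151514
448080 = 2·151514 + 145052
151514 = 1·145052 + 6462
145052 = 22·6462 + 2888
6462 = 2·2888 + 686
2888 = 4·686 + 144
686 = 4·144 + 110
144 = 1·110 + 34
110 = 3·34 + 8
34 = 4·8 + 2
8 = 4·2 + 0
gcd(448080, 2839994) = 2.
Back-substituting:
2 = 34 − 4·8
2 = −4·110 + 13·34
2 = 13·144 − 17·110
2 = −17·686 + 81·144
2 = 81·2888 − 341·686
2 = −341·6462 + 763·2888
2 = 763·145052 − 17127·6462
2 = −17127·151514 + 17890·145052
2 = 17890·448080 − 52907·151514
2 = −52907·2839994 + 335332·448080
So 2 = (-52907)·2839994 + (335332)·448080.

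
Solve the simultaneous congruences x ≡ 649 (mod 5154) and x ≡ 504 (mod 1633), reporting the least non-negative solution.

Write x = 649 + 5154·k. Then 5154·k ≡ 504 − 649 ≡ 1488 (mod 1633).
Need 5154⁻¹ mod 1633. Extended Euclid on (1633, 255):
1633 = 6·255 + 103
255 = 2·103 + 49
103 = 2·49 + 5
49 = 9·5 + 4
5 = 1·4 + 1
4 = 4·1 + 0
Back-substitute:
1 = 5 − 4
1 = −49 + 10·5
1 = 10·103 − 21·49
1 = −21·255 + 52·103
1 = 52·1633 − 333·255
5154⁻¹ ≡ 1300 (mod 1633), so k ≡ 1300·1488 ≡ 928 (mod 1633).
x = 649 + 5154·928 = 4783561.

4783561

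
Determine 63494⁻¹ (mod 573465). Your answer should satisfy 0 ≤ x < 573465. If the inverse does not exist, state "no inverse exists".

282614

Extended Euclidean algorithm:
573465 = 9×63494 + 2019
63494 = 31×2019 + 905
2019 = 2×905 + 209
905 = 4×209 + 69
209 = 3×69 + 2
69 = 34×2 + 1
2 = 2×1 + 0
The gcd is 1. Working backward:
1 = 69 − 34·2
1 = −34·209 + 103·69
1 = 103·905 − 446·209
1 = −446·2019 + 995·905
1 = 995·63494 − 31291·2019
1 = −31291·573465 + 282614·63494
So 63494·282614 ≡ 1 (mod 573465).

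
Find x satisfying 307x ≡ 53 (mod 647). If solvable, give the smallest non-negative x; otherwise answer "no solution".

36

First find gcd(307, 647):
647 = 2*307 + 33
307 = 9*33 + 10
33 = 3*10 + 3
10 = 3*3 + 1
3 = 3*1 + 0
gcd = 1, so a unique solution mod 647 exists.
Back-substitute for the Bézout coefficients:
1 = 10 − 3·3
1 = −3·33 + 10·10
1 = 10·307 − 93·33
1 = −93·647 + 196·307
So 307·(196) ≡ 1 (mod 647), giving 307⁻¹ ≡ 196.
x ≡ 307⁻¹·53 ≡ 196·53 ≡ 36 (mod 647).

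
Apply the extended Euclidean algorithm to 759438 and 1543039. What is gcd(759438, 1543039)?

1

Repeated division:
1543039 = 2·759438 + 24163
759438 = 31·24163 + 10385
24163 = 2·10385 + 3393
10385 = 3·3393 + 206
3393 = 16·206 + 97
206 = 2·97 + 12
97 = 8·12 + 1
12 = 12·1 + 0
gcd(759438, 1543039) = 1.
Express as a combination:
1 = 97 − 8·12
1 = −8·206 + 17·97
1 = 17·3393 − 280·206
1 = −280·10385 + 857·3393
1 = 857·24163 − 1994·10385
1 = −1994·759438 + 62671·24163
1 = 62671·1543039 − 127336·759438
So 1 = (62671)·1543039 + (-127336)·759438.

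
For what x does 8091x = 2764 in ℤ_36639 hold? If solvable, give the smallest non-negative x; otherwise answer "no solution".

no solution

gcd(8091, 36639):
36639 = 4*8091 + 4275
8091 = 1*4275 + 3816
4275 = 1*3816 + 459
3816 = 8*459 + 144
459 = 3*144 + 27
144 = 5*27 + 9
27 = 3*9 + 0
gcd = 9, but 9 ∤ 2764, so the congruence has no solution.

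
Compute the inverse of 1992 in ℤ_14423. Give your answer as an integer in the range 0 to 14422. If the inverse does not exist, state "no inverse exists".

6263

Extended Euclidean algorithm:
14423 = 7×1992 + 479
1992 = 4×479 + 76
479 = 6×76 + 23
76 = 3×23 + 7
23 = 3×7 + 2
7 = 3×2 + 1
2 = 2×1 + 0
The gcd is 1. Working backward:
1 = 7 − 3·2
1 = −3·23 + 10·7
1 = 10·76 − 33·23
1 = −33·479 + 208·76
1 = 208·1992 − 865·479
1 = −865·14423 + 6263·1992
So 1992·6263 ≡ 1 (mod 14423).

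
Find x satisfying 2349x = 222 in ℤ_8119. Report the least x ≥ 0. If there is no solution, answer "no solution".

166

First find gcd(2349, 8119):
8119 = 3*2349 + 1072
2349 = 2*1072 + 205
1072 = 5*205 + 47
205 = 4*47 + 17
47 = 2*17 + 13
17 = 1*13 + 4
13 = 3*4 + 1
4 = 4*1 + 0
gcd = 1, so a unique solution mod 8119 exists.
Back-substitute for the Bézout coefficients:
1 = 13 − 3·4
1 = −3·17 + 4·13
1 = 4·47 − 11·17
1 = −11·205 + 48·47
1 = 48·1072 − 251·205
1 = −251·2349 + 550·1072
1 = 550·8119 − 1901·2349
So 2349·(-1901) ≡ 1 (mod 8119), giving 2349⁻¹ ≡ 6218.
x ≡ 2349⁻¹·222 ≡ 6218·222 ≡ 166 (mod 8119).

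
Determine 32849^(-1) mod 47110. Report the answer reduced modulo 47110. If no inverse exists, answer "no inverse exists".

Apply the Euclidean algorithm to 47110 and 32849:
47110 = 1*32849 + 14261
32849 = 2*14261 + 4327
14261 = 3*4327 + 1280
4327 = 3*1280 + 487
1280 = 2*487 + 306
487 = 1*306 + 181
306 = 1*181 + 125
181 = 1*125 + 56
125 = 2*56 + 13
56 = 4*13 + 4
13 = 3*4 + 1
4 = 4*1 + 0
Since gcd(32849, 47110) = 1, back-substitute to write 1 as a combination:
1 = 13 − 3·4
1 = −3·56 + 13·13
1 = 13·125 − 29·56
1 = −29·181 + 42·125
1 = 42·306 − 71·181
1 = −71·487 + 113·306
1 = 113·1280 − 297·487
1 = −297·4327 + 1004·1280
1 = 1004·14261 − 3309·4327
1 = −3309·32849 + 7622·14261
1 = 7622·47110 − 10931·32849
So 32849·(-10931) ≡ 1 (mod 47110), and -10931 ≡ 36179 (mod 47110).

36179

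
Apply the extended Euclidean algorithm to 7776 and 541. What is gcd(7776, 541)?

1

Apply Euclid's algorithm to 7776 and 541:
7776 = 14·541 + 202
541 = 2·202 + 137
202 = 1·137 + 65
137 = 2·65 + 7
65 = 9·7 + 2
7 = 3·2 + 1
2 = 2·1 + 0
gcd(7776, 541) = 1.
Express as a combination:
1 = 7 − 3·2
1 = −3·65 + 28·7
1 = 28·137 − 59·65
1 = −59·202 + 87·137
1 = 87·541 − 233·202
1 = −233·7776 + 3349·541
So 1 = (-233)·7776 + (3349)·541.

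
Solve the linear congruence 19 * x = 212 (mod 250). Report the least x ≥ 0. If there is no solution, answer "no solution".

First find gcd(19, 250):
250 = 13×19 + 3
19 = 6×3 + 1
3 = 3×1 + 0
gcd = 1, so a unique solution mod 250 exists.
Back-substitute for the Bézout coefficients:
1 = 19 − 6·3
1 = −6·250 + 79·19
So 19·(79) ≡ 1 (mod 250), giving 19⁻¹ ≡ 79.
x ≡ 19⁻¹·212 ≡ 79·212 ≡ 248 (mod 250).

248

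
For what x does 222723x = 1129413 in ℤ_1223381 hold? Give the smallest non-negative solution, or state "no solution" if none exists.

820503

First find gcd(222723, 1223381):
1223381 = 5·222723 + 109766
222723 = 2·109766 + 3191
109766 = 34·3191 + 1272
3191 = 2·1272 + 647
1272 = 1·647 + 625
647 = 1·625 + 22
625 = 28·22 + 9
22 = 2·9 + 4
9 = 2·4 + 1
4 = 4·1 + 0
gcd = 1, so a unique solution mod 1223381 exists.
Back-substitute for the Bézout coefficients:
1 = 9 − 2·4
1 = −2·22 + 5·9
1 = 5·625 − 142·22
1 = −142·647 + 147·625
1 = 147·1272 − 289·647
1 = −289·3191 + 725·1272
1 = 725·109766 − 24939·3191
1 = −24939·222723 + 50603·109766
1 = 50603·1223381 − 277954·222723
So 222723·(-277954) ≡ 1 (mod 1223381), giving 222723⁻¹ ≡ 945427.
x ≡ 222723⁻¹·1129413 ≡ 945427·1129413 ≡ 820503 (mod 1223381).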